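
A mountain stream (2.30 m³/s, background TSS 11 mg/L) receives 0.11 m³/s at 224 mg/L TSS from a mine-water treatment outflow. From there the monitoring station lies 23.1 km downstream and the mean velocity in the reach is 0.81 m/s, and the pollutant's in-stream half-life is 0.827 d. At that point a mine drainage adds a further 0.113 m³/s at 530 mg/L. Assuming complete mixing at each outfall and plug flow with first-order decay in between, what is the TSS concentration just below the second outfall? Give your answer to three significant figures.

Mass balance: C = (2.300·11.00 + 0.1100·224.0) / 2.410 = 49.94/2.410 = 20.72 mg/L; combined flow 2.410 m³/s.
Travel time t = 23.1·1000 / 0.81 = 28520 s = 7.922 h.
Half-life 0.827 d → k = ln 2 / 0.827 = 0.8381 d⁻¹.
After decay, C = 20.72 × e^(−kt) = 20.72 × 0.7583 = 15.71 mg/L.
At the second outfall, C = (2.410·15.71 + 0.1130·530.0) / (2.410 + 0.1130) = 38.75 mg/L.

38.7 mg/L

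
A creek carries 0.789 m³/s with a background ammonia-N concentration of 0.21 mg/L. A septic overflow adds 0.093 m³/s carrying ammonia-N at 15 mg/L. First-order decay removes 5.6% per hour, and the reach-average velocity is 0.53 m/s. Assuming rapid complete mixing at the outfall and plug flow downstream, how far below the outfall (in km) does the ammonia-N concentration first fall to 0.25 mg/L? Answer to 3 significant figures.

Mass balance: C = (0.7890·0.2100 + 0.09300·15.00) / 0.8820 = 1.561/0.8820 = 1.769 mg/L.
5.6%/h lost → k = −ln(1 − 0.056) = 0.05763 h⁻¹.
Set 1.769·exp(−k·t) = 0.25 → t = ln(1.769/0.25)/k = 122200 s = 33.96 h.
Distance = v·t = 0.53·122200 = 64790 m = 64.79 km.

64.8 km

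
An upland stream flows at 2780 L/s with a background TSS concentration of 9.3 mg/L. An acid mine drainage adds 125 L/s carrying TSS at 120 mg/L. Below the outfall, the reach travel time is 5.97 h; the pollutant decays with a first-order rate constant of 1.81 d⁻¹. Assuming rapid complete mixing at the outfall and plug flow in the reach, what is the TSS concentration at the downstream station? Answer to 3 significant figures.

Mixed concentration C = ΣQC/ΣQ = (2780·9.300 + 125.0·120.0) / 2905 = 40850/2905 = 14.06 mg/L.
After decay, C = 14.06 × e^(−kt) = 14.06 × 0.6375 = 8.965 mg/L.

8.97 mg/L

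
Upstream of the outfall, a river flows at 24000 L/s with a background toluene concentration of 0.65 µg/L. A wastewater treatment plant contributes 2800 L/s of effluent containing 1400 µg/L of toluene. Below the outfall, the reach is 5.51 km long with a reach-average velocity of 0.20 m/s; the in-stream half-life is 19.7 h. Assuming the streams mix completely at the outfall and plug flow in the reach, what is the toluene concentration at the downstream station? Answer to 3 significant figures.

112 µg/L

Flow-weighted average: C = (24000·0.6500 + 2800·1400) / 26800 = 3936000/26800 = 146.9 µg/L.
Travel time t = 5.51·1000 / 0.20 = 27550 s = 7.653 h.
Half-life 19.7 h → k = ln 2 / 19.7 = 0.03519 h⁻¹ = 0.8444 d⁻¹.
First-order decay: C = 146.9·exp(−k·t) = 146.9·0.7639 = 112.2 µg/L.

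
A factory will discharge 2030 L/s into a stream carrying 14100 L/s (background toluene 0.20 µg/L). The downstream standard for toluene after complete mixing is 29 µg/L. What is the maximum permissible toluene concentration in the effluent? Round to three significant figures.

At the limit, (Qr·Cr + Qe·Cₑ)/(Qr + Qe) = 29:
Cₑ = (16130·29 − 14100·0.2000) / 2030 = 229.0 µg/L.

229 µg/L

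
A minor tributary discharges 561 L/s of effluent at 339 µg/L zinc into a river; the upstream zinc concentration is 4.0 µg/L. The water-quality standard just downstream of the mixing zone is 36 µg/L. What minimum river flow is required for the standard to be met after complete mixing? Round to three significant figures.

5310 L/s

Set C_mix = 36: (Q·4.000 + 561.0·339.0) / (Q + 561.0) = 36
→ Q = 561.0·(339.0 − 36)/(36 − 4.000) = 5312 L/s.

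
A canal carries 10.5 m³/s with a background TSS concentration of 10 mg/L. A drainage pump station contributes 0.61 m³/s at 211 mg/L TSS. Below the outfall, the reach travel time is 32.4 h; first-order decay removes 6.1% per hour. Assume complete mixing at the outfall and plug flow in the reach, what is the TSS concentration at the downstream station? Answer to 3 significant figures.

2.74 mg/L

Flow-weighted average: C = (10.50·10.00 + 0.6100·211.0) / 11.11 = 233.7/11.11 = 21.04 mg/L.
6.1%/h lost → k = −ln(1 − 0.061) = 0.06294 h⁻¹.
First-order decay: C = 21.04·exp(−k·t) = 21.04·0.1301 = 2.737 mg/L.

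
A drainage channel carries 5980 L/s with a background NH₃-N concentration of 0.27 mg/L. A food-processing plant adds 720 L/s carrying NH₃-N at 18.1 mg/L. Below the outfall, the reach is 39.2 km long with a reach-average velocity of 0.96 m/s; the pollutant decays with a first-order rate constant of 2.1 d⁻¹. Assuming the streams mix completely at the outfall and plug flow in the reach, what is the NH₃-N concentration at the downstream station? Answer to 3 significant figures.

Mass balance: C = (5980·0.2700 + 720.0·18.10) / 6700 = 14650/6700 = 2.186 mg/L.
Travel time t = 39.2·1000 / 0.96 = 40830 s = 11.34 h.
Applying C = C₀e^(−kt): 2.186 × 0.3707 = 0.8103 mg/L.

0.810 mg/L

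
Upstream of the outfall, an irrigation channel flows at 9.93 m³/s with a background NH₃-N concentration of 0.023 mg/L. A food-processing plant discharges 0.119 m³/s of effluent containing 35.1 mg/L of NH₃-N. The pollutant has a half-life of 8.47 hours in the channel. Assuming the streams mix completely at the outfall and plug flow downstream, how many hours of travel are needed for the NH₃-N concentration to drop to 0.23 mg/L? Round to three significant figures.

Mass balance: C = (9.930·0.02300 + 0.1190·35.10) / 10.05 = 4.405/10.05 = 0.4384 mg/L.
Half-life 8.47 h → k = ln 2 / 8.47 = 0.08184 h⁻¹ = 1.964 d⁻¹.
0.4384·exp(−k·t) = 0.23 → t = ln(0.4384/0.23)/k = 28370 s = 7.882 h.

7.88 h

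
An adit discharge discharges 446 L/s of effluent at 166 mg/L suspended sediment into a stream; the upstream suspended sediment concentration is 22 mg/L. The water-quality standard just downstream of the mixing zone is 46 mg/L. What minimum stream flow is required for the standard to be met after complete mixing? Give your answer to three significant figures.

2230 L/s

Set C_mix = 46: (Q·22.00 + 446.0·166.0) / (Q + 446.0) = 46
→ Q = 446.0·(166.0 − 46)/(46 − 22.00) = 2230 L/s.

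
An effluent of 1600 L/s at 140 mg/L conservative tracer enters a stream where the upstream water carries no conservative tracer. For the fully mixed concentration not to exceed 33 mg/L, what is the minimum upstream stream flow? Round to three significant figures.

5190 L/s

Set C_mix = 33: (Q·0 + 1600·140.0) / (Q + 1600) = 33
→ Q = 1600·(140.0 − 33)/(33 − 0) = 5188 L/s.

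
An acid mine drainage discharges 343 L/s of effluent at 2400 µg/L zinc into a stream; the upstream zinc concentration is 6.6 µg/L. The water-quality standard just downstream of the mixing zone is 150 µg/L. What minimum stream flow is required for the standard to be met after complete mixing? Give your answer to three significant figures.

Set C_mix = 150: (Q·6.600 + 343.0·2400) / (Q + 343.0) = 150
→ Q = 343.0·(2400 − 150)/(150 − 6.600) = 5382 L/s.

5380 L/s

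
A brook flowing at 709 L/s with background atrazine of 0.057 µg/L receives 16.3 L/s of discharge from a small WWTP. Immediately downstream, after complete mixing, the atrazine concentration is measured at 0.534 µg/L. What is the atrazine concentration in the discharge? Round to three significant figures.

Mass balance: 709.0·0.05700 + 16.30·Cₑ = 725.3·0.5340
→ Cₑ = (725.3·0.5340 − 709.0·0.05700) / 16.30 = 21.28 µg/L.

21.3 µg/L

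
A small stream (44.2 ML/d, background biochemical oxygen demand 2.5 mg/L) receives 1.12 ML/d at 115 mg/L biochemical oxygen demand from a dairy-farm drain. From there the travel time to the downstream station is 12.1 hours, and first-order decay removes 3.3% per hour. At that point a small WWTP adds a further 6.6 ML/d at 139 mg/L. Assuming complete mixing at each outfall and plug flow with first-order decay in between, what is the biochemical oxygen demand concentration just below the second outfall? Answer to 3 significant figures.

20.7 mg/L

Mass balance: C = (44.20·2.500 + 1.120·115.0) / 45.32 = 239.3/45.32 = 5.280 mg/L; combined flow 45.32 ML/d.
3.3%/h lost → k = −ln(1 − 0.033) = 0.03356 h⁻¹.
First-order decay: C = 5.280·exp(−k·t) = 5.280·0.6663 = 3.518 mg/L.
Second outfall: C = (45.32·3.518 + 6.600·139.0)/51.92 = 20.74 mg/L.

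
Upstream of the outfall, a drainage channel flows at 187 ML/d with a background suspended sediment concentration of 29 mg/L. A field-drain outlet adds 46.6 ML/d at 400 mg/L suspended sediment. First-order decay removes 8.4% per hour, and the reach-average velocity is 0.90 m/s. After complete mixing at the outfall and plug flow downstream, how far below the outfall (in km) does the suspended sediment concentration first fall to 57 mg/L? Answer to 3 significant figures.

Mass balance: C = (187.0·29.00 + 46.60·400.0) / 233.6 = 24060/233.6 = 103.0 mg/L.
8.4%/h lost → k = −ln(1 − 0.084) = 0.08774 h⁻¹.
Set 103.0·exp(−k·t) = 57 → t = ln(103.0/57)/k = 24280 s = 6.745 h.
Distance = v·t = 0.90·24280 = 21850 m = 21.85 km.

21.9 km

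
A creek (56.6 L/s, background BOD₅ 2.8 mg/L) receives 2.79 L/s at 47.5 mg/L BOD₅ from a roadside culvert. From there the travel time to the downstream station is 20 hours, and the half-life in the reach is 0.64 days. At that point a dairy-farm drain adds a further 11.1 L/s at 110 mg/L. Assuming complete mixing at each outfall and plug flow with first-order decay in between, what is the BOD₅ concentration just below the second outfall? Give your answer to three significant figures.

After mixing, C = (56.60·2.800 + 2.790·47.50) / 59.39 = 291.0/59.39 = 4.900 mg/L; combined flow 59.39 L/s.
Half-life 0.64 d → k = ln 2 / 0.64 = 1.083 d⁻¹.
Applying C = C₀e^(−kt): 4.900 × 0.4055 = 1.987 mg/L.
Second outfall: C = (59.39·1.987 + 11.10·110.0)/70.49 = 19.00 mg/L.

19.0 mg/L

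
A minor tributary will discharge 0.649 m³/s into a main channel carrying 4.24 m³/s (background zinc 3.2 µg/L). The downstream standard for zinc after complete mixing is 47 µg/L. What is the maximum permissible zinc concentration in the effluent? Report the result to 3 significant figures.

333 µg/L

At the limit, (Qr·Cr + Qe·Cₑ)/(Qr + Qe) = 47:
Cₑ = (4.889·47 − 4.240·3.200) / 0.6490 = 333.2 µg/L.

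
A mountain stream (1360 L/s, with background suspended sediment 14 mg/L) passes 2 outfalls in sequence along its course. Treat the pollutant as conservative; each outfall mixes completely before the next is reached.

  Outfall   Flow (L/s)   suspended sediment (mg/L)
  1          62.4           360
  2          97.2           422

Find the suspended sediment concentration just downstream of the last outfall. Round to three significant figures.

After outfall 1: Q = 1360 + 62.40 = 1422 L/s; C = (1360·14.00 + 62.40·360.0)/1422 = 29.18 mg/L.
After outfall 2: Q = 1422 + 97.20 = 1520 L/s; C = (1422·29.18 + 97.20·422.0)/1520 = 54.31 mg/L.

54.3 mg/L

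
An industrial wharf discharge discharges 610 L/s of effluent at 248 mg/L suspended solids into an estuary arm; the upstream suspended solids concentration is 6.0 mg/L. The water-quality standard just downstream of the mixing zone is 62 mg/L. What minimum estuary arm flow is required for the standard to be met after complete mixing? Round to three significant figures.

Set C_mix = 62: (Q·6.000 + 610.0·248.0) / (Q + 610.0) = 62
→ Q = 610.0·(248.0 − 62)/(62 − 6.000) = 2026 L/s.

2030 L/s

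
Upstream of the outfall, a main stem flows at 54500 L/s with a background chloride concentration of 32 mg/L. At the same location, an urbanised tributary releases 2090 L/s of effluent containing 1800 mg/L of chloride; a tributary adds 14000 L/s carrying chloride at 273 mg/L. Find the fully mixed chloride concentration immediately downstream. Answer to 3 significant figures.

132 mg/L

Conservation of mass: C = (54500·32.00 + 2090·1800 + 14000·273.0) / 70590 = 9328000/70590 = 132.1 mg/L.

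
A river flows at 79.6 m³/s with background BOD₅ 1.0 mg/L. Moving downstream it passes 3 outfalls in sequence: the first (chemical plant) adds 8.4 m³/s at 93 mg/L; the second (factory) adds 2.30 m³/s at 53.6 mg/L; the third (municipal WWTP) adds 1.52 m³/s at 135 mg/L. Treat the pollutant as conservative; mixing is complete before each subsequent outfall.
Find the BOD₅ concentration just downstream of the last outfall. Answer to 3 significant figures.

13.0 mg/L

After outfall 1: Q = 79.60 + 8.400 = 88.00 m³/s; C = (79.60·1.000 + 8.400·93.00)/88.00 = 9.782 mg/L.
After outfall 2: Q = 88.00 + 2.300 = 90.30 m³/s; C = (88.00·9.782 + 2.300·53.60)/90.30 = 10.90 mg/L.
After outfall 3: Q = 90.30 + 1.520 = 91.82 m³/s; C = (90.30·10.90 + 1.520·135.0)/91.82 = 12.95 mg/L.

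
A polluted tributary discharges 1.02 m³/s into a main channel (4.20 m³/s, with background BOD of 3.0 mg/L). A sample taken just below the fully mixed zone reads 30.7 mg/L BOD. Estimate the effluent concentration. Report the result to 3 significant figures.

145 mg/L

Mass balance: 4.200·3.000 + 1.020·Cₑ = 5.220·30.70
→ Cₑ = (5.220·30.70 − 4.200·3.000) / 1.020 = 144.8 mg/L.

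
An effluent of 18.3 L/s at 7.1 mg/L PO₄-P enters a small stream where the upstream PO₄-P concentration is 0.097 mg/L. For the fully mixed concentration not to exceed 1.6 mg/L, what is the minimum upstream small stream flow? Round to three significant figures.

Set C_mix = 1.6: (Q·0.09700 + 18.30·7.100) / (Q + 18.30) = 1.6
→ Q = 18.30·(7.100 − 1.6)/(1.6 − 0.09700) = 66.97 L/s.

67.0 L/s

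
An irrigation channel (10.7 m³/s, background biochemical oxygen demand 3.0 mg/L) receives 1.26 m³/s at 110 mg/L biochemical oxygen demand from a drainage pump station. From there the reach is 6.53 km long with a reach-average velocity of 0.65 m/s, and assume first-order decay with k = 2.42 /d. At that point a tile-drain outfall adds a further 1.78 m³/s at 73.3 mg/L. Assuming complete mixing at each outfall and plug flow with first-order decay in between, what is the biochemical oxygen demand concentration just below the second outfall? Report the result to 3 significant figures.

18.9 mg/L

Conservation of mass: C = (10.70·3.000 + 1.260·110.0) / 11.96 = 170.7/11.96 = 14.27 mg/L; combined flow 11.96 m³/s.
Travel time t = 6.53·1000 / 0.65 = 10050 s = 2.791 h.
Decay over the reach: 14.27·exp(−kt) = 14.27·0.7547 = 10.77 mg/L.
At the second outfall, C = (11.96·10.77 + 1.780·73.30) / (11.96 + 1.780) = 18.87 mg/L.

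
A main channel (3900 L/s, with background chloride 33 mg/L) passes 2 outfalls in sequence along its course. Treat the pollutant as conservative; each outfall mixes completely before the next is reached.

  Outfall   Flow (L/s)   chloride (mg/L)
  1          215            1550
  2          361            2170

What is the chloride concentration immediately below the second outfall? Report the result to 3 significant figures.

After outfall 1: Q = 3900 + 215.0 = 4115 L/s; C = (3900·33.00 + 215.0·1550)/4115 = 112.3 mg/L.
After outfall 2: Q = 4115 + 361.0 = 4476 L/s; C = (4115·112.3 + 361.0·2170)/4476 = 278.2 mg/L.

278 mg/L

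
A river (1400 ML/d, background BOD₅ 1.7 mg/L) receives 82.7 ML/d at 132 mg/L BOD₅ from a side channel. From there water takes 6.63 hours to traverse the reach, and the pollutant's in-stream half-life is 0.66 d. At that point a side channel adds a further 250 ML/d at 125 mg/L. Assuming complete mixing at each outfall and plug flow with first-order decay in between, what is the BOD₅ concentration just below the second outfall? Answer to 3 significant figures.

Mass balance: C = (1400·1.700 + 82.70·132.0) / 1483 = 13300/1483 = 8.968 mg/L; combined flow 1483 ML/d.
Half-life 0.66 d → k = ln 2 / 0.66 = 1.050 d⁻¹.
First-order decay: C = 8.968·exp(−k·t) = 8.968·0.7482 = 6.709 mg/L.
At the second outfall, C = (1483·6.709 + 250.0·125.0) / (1483 + 250.0) = 23.78 mg/L.

23.8 mg/L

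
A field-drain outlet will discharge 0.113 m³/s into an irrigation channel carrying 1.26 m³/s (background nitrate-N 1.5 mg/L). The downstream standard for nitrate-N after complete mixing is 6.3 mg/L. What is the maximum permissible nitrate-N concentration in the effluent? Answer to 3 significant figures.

59.8 mg/L

At the limit, (Qr·Cr + Qe·Cₑ)/(Qr + Qe) = 6.3:
Cₑ = (1.373·6.3 − 1.260·1.500) / 0.1130 = 59.82 mg/L.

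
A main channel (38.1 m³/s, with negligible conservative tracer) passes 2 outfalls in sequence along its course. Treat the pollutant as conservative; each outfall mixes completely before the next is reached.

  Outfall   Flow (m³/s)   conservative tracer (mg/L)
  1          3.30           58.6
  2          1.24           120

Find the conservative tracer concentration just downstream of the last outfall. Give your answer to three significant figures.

Outfall 1: combined Q = 41.40 m³/s; C = (38.10·0 + 3.300·58.60)/41.40 = 4.671 mg/L.
Outfall 2: combined Q = 42.64 m³/s; C = (41.40·4.671 + 1.240·120.0)/42.64 = 8.025 mg/L.

8.02 mg/L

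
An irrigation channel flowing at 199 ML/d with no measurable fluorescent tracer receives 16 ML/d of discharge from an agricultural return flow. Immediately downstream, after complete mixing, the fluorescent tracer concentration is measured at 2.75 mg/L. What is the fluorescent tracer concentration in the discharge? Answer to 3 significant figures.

Mass balance: 199.0·0 + 16.00·Cₑ = 215.0·2.750
→ Cₑ = (215.0·2.750 − 199.0·0) / 16.00 = 36.95 mg/L.

37.0 mg/L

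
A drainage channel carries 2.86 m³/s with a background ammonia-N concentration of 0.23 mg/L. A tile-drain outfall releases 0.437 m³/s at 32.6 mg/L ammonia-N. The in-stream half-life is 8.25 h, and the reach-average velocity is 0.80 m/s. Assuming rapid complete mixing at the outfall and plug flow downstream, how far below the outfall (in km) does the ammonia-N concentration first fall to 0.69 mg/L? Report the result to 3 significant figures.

64.4 km

Conservation of mass: C = (2.860·0.2300 + 0.4370·32.60) / 3.297 = 14.90/3.297 = 4.520 mg/L.
Half-life 8.25 h → k = ln 2 / 8.25 = 0.08402 h⁻¹ = 2.016 d⁻¹.
Set 4.520·exp(−k·t) = 0.69 → t = ln(4.520/0.69)/k = 80540 s = 22.37 h.
Distance = v·t = 0.80·80540 = 64430 m = 64.43 km.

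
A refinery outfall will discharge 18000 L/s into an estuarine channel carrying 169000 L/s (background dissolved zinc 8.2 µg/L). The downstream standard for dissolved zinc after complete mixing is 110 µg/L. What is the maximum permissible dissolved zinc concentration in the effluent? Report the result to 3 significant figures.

1070 µg/L

At the limit, (Qr·Cr + Qe·Cₑ)/(Qr + Qe) = 110:
Cₑ = (187000·110 − 169000·8.200) / 18000 = 1066 µg/L.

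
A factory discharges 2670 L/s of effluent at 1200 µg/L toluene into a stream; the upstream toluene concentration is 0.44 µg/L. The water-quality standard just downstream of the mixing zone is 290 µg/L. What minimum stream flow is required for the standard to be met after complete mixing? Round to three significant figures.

8390 L/s

Set C_mix = 290: (Q·0.4400 + 2670·1200) / (Q + 2670) = 290
→ Q = 2670·(1200 − 290)/(290 − 0.4400) = 8391 L/s.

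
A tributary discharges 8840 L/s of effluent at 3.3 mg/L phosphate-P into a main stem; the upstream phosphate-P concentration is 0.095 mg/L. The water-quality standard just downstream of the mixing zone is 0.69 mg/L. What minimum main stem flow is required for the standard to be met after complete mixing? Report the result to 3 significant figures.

Set C_mix = 0.69: (Q·0.09500 + 8840·3.300) / (Q + 8840) = 0.69
→ Q = 8840·(3.300 − 0.69)/(0.69 − 0.09500) = 38780 L/s.

38800 L/s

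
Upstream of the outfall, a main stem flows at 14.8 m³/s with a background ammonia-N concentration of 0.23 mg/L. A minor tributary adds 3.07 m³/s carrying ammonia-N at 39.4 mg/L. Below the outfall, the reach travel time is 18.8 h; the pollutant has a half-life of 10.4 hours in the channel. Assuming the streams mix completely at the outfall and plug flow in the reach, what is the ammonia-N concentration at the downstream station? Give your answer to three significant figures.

Mass balance: C = (14.80·0.2300 + 3.070·39.40) / 17.87 = 124.4/17.87 = 6.959 mg/L.
Half-life 10.4 h → k = ln 2 / 10.4 = 0.06665 h⁻¹ = 1.600 d⁻¹.
After decay, C = 6.959 × e^(−kt) = 6.959 × 0.2856 = 1.988 mg/L.

1.99 mg/L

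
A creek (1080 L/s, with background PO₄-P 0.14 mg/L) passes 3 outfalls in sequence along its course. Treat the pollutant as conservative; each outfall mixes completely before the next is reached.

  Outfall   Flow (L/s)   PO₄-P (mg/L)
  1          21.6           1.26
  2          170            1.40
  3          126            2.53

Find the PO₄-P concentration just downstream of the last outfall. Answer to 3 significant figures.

Outfall 1: combined Q = 1102 L/s; C = (1080·0.1400 + 21.60·1.260)/1102 = 0.1620 mg/L.
Outfall 2: combined Q = 1272 L/s; C = (1102·0.1620 + 170.0·1.400)/1272 = 0.3275 mg/L.
Outfall 3: combined Q = 1398 L/s; C = (1272·0.3275 + 126.0·2.530)/1398 = 0.5260 mg/L.

0.526 mg/L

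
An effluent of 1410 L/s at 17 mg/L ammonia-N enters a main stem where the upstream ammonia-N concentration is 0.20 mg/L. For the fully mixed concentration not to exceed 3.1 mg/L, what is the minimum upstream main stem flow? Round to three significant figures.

6760 L/s

Set C_mix = 3.1: (Q·0.2000 + 1410·17.00) / (Q + 1410) = 3.1
→ Q = 1410·(17.00 − 3.1)/(3.1 − 0.2000) = 6758 L/s.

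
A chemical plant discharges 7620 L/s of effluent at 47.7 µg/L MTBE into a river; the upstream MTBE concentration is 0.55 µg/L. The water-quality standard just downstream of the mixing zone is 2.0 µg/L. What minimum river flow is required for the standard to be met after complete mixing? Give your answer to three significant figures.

240000 L/s

Set C_mix = 2.0: (Q·0.5500 + 7620·47.70) / (Q + 7620) = 2.0
→ Q = 7620·(47.70 − 2.0)/(2.0 − 0.5500) = 240200 L/s.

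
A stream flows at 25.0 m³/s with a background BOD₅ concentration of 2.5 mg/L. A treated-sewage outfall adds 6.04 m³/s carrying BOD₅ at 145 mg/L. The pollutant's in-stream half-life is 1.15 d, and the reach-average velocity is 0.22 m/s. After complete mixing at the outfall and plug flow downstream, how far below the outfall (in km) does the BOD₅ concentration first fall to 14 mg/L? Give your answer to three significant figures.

Mixed concentration C = ΣQC/ΣQ = (25.00·2.500 + 6.040·145.0) / 31.04 = 938.3/31.04 = 30.23 mg/L.
Half-life 1.15 d → k = ln 2 / 1.15 = 0.6027 d⁻¹.
Set 30.23·exp(−k·t) = 14 → t = ln(30.23/14)/k = 110300 s = 30.65 h.
Distance = v·t = 0.22·110300 = 24270 m = 24.27 km.

24.3 km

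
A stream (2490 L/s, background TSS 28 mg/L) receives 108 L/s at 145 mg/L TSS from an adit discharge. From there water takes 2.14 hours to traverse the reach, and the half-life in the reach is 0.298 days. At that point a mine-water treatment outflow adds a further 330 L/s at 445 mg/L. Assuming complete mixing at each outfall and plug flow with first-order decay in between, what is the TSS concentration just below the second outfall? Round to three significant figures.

73.9 mg/L

Mass balance: C = (2490·28.00 + 108.0·145.0) / 2598 = 85380/2598 = 32.86 mg/L; combined flow 2598 L/s.
Half-life 0.298 d → k = ln 2 / 0.298 = 2.326 d⁻¹.
First-order decay: C = 32.86·exp(−k·t) = 32.86·0.8127 = 26.71 mg/L.
Second outfall: C = (2598·26.71 + 330.0·445.0)/2928 = 73.85 mg/L.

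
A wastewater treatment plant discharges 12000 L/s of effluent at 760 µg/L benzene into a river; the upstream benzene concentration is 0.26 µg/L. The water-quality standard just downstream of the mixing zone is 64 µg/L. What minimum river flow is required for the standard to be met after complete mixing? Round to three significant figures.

131000 L/s

Set C_mix = 64: (Q·0.2600 + 12000·760.0) / (Q + 12000) = 64
→ Q = 12000·(760.0 − 64)/(64 − 0.2600) = 131000 L/s.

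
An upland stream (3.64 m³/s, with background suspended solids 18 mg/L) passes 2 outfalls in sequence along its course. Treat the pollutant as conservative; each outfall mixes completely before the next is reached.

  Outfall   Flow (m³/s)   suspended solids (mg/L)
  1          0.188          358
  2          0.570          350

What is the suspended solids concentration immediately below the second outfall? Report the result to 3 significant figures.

75.6 mg/L

Below outfall 1: Q → 3.828 m³/s, C = (3.640·18.00 + 0.1880·358.0)/3.828 = 34.70 mg/L.
Below outfall 2: Q → 4.398 m³/s, C = (3.828·34.70 + 0.5700·350.0)/4.398 = 75.56 mg/L.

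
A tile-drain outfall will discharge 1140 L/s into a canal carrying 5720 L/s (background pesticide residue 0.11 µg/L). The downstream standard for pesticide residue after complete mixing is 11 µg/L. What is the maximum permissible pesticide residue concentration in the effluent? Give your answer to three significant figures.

65.6 µg/L

At the limit, (Qr·Cr + Qe·Cₑ)/(Qr + Qe) = 11:
Cₑ = (6860·11 − 5720·0.1100) / 1140 = 65.64 µg/L.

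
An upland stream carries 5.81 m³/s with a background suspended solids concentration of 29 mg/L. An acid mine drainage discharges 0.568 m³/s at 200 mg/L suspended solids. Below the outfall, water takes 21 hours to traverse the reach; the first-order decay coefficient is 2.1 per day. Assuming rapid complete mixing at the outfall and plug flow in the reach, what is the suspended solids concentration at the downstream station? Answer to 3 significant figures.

Conservation of mass: C = (5.810·29.00 + 0.5680·200.0) / 6.378 = 282.1/6.378 = 44.23 mg/L.
Decay over the reach: 44.23·exp(−kt) = 44.23·0.1592 = 7.042 mg/L.

7.04 mg/L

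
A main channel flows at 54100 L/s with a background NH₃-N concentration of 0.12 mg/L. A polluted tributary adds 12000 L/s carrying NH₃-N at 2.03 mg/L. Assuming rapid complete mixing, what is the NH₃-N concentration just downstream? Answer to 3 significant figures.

After mixing, C = (54100·0.1200 + 12000·2.030) / 66100 = 30850/66100 = 0.4667 mg/L.

0.467 mg/L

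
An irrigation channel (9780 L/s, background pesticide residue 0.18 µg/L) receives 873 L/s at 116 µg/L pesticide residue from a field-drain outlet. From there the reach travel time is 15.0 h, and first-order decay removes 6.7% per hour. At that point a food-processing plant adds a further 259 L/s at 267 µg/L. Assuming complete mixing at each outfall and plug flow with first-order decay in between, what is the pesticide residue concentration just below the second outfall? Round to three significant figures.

After mixing, C = (9780·0.1800 + 873.0·116.0) / 10650 = 103000/10650 = 9.671 µg/L; combined flow 10650 L/s.
6.7%/h lost → k = −ln(1 − 0.067) = 0.06935 h⁻¹.
Applying C = C₀e^(−kt): 9.671 × 0.3534 = 3.418 µg/L.
Second outfall: C = (10650·3.418 + 259.0·267.0)/10910 = 9.674 µg/L.

9.67 µg/L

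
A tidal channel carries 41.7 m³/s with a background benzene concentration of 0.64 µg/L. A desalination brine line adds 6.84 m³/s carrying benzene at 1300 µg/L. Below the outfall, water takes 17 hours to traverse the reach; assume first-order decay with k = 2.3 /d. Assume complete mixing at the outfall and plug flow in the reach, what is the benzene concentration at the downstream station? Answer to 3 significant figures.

Mass balance: C = (41.70·0.6400 + 6.840·1300) / 48.54 = 8919/48.54 = 183.7 µg/L.
First-order decay: C = 183.7·exp(−k·t) = 183.7·0.1961 = 36.03 µg/L.

36.0 µg/L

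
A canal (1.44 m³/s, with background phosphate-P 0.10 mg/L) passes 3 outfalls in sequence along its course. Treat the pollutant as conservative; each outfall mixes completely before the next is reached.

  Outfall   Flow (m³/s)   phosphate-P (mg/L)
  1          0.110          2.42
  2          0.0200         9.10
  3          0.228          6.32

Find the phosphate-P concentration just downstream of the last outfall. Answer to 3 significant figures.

After outfall 1: Q = 1.440 + 0.1100 = 1.550 m³/s; C = (1.440·0.1000 + 0.1100·2.420)/1.550 = 0.2646 mg/L.
After outfall 2: Q = 1.550 + 0.02000 = 1.570 m³/s; C = (1.550·0.2646 + 0.02000·9.100)/1.570 = 0.3772 mg/L.
After outfall 3: Q = 1.570 + 0.2280 = 1.798 m³/s; C = (1.570·0.3772 + 0.2280·6.320)/1.798 = 1.131 mg/L.

1.13 mg/L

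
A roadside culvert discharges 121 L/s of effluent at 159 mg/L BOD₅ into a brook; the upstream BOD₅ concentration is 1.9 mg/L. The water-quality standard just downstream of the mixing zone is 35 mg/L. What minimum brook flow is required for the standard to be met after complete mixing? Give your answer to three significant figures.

Set C_mix = 35: (Q·1.900 + 121.0·159.0) / (Q + 121.0) = 35
→ Q = 121.0·(159.0 − 35)/(35 − 1.900) = 453.3 L/s.

453 L/s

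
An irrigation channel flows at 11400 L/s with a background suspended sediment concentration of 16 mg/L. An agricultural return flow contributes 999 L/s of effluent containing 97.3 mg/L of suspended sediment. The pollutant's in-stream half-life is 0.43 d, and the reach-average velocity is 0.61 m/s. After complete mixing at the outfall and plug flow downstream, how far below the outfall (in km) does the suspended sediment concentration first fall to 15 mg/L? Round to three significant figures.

Conservation of mass: C = (11400·16.00 + 999.0·97.30) / 12400 = 279600/12400 = 22.55 mg/L.
Half-life 0.43 d → k = ln 2 / 0.43 = 1.612 d⁻¹.
Set 22.55·exp(−k·t) = 15 → t = ln(22.55/15)/k = 21850 s = 6.070 h.
Distance = v·t = 0.61·21850 = 13330 m = 13.33 km.

13.3 km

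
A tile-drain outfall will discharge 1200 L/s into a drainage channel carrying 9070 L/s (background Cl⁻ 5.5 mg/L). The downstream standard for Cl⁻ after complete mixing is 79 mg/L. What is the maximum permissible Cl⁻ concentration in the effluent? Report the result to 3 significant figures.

At the limit, (Qr·Cr + Qe·Cₑ)/(Qr + Qe) = 79:
Cₑ = (10270·79 − 9070·5.500) / 1200 = 634.5 mg/L.

635 mg/L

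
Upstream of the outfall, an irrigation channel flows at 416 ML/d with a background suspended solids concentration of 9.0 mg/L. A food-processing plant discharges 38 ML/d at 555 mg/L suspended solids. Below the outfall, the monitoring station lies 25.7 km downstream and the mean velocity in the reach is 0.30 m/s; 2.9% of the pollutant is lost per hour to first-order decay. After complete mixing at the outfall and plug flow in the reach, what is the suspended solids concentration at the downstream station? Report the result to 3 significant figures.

27.2 mg/L

Mixed concentration C = ΣQC/ΣQ = (416.0·9.000 + 38.00·555.0) / 454.0 = 24830/454.0 = 54.70 mg/L.
Travel time t = 25.7·1000 / 0.30 = 85670 s = 23.80 h.
2.9%/h lost → k = −ln(1 − 0.029) = 0.02943 h⁻¹.
After decay, C = 54.70 × e^(−kt) = 54.70 × 0.4964 = 27.16 mg/L.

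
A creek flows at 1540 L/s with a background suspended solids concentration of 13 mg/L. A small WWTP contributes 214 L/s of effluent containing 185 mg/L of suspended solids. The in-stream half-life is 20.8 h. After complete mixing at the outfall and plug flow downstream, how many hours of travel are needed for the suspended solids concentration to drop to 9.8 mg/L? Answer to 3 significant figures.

Conservation of mass: C = (1540·13.00 + 214.0·185.0) / 1754 = 59610/1754 = 33.99 mg/L.
Half-life 20.8 h → k = ln 2 / 20.8 = 0.03332 h⁻¹ = 0.7998 d⁻¹.
33.99·exp(−k·t) = 9.8 → t = ln(33.99/9.8)/k = 134300 s = 37.32 h.

37.3 h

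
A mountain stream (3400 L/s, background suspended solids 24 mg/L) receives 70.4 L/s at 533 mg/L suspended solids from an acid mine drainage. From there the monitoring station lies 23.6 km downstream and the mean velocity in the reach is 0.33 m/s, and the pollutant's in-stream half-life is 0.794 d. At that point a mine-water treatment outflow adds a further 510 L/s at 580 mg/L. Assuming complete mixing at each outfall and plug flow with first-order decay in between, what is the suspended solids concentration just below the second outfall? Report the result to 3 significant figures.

Flow-weighted average: C = (3400·24.00 + 70.40·533.0) / 3470 = 119100/3470 = 34.33 mg/L; combined flow 3470 L/s.
Travel time t = 23.6·1000 / 0.33 = 71520 s = 19.87 h.
Half-life 0.794 d → k = ln 2 / 0.794 = 0.8730 d⁻¹.
After decay, C = 34.33 × e^(−kt) = 34.33 × 0.4855 = 16.66 mg/L.
At the second outfall, C = (3470·16.66 + 510.0·580.0) / (3470 + 510.0) = 88.84 mg/L.

88.8 mg/L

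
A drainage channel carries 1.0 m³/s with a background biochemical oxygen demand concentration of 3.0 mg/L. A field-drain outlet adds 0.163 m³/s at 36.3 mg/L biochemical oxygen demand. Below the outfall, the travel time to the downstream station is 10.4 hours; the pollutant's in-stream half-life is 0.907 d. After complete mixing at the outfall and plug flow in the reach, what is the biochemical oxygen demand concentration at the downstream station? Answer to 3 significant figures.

5.51 mg/L

Conservation of mass: C = (1.000·3.000 + 0.1630·36.30) / 1.163 = 8.917/1.163 = 7.667 mg/L.
Half-life 0.907 d → k = ln 2 / 0.907 = 0.7642 d⁻¹.
First-order decay: C = 7.667·exp(−k·t) = 7.667·0.7181 = 5.506 mg/L.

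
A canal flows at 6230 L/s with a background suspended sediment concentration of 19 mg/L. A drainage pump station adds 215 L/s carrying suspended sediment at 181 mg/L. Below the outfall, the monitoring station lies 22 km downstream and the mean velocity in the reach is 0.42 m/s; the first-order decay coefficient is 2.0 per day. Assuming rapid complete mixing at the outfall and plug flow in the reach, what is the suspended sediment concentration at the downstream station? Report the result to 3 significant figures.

After mixing, C = (6230·19.00 + 215.0·181.0) / 6445 = 157300/6445 = 24.40 mg/L.
Travel time t = 22·1000 / 0.42 = 52380 s = 14.55 h.
First-order decay: C = 24.40·exp(−k·t) = 24.40·0.2974 = 7.259 mg/L.

7.26 mg/L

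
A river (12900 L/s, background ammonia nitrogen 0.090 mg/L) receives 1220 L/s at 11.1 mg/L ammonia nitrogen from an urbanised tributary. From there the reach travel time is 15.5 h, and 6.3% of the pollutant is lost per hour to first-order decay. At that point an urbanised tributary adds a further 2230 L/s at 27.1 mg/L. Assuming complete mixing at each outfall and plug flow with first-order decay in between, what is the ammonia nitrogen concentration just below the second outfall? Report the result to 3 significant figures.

Mixed concentration C = ΣQC/ΣQ = (12900·0.09000 + 1220·11.10) / 14120 = 14700/14120 = 1.041 mg/L; combined flow 14120 L/s.
6.3%/h lost → k = −ln(1 − 0.063) = 0.06507 h⁻¹.
Decay over the reach: 1.041·exp(−kt) = 1.041·0.3647 = 0.3798 mg/L.
At the second outfall, C = (14120·0.3798 + 2230·27.10) / (14120 + 2230) = 4.024 mg/L.

4.02 mg/L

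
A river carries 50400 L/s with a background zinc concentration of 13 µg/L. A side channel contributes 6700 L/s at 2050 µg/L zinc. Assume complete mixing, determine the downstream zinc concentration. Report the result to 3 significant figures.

252 µg/L

After mixing, C = (50400·13.00 + 6700·2050) / 57100 = 14390000/57100 = 252.0 µg/L.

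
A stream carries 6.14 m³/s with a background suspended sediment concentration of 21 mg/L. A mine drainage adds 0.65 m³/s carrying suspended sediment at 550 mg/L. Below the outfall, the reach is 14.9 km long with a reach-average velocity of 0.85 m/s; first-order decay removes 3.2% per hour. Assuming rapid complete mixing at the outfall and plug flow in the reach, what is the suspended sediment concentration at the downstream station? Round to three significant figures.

Conservation of mass: C = (6.140·21.00 + 0.6500·550.0) / 6.790 = 486.4/6.790 = 71.64 mg/L.
Travel time t = 14.9·1000 / 0.85 = 17530 s = 4.869 h.
3.2%/h lost → k = −ln(1 − 0.032) = 0.03252 h⁻¹.
Decay over the reach: 71.64·exp(−kt) = 71.64·0.8535 = 61.15 mg/L.

61.1 mg/L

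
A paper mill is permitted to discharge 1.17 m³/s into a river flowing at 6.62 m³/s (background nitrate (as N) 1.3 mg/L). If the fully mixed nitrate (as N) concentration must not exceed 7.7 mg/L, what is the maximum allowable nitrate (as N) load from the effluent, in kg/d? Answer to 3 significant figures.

4440 kg/d

Mass balance at the limit: 6.620·1.300 + 1.170·Cₑ = 7.790·7.7 → Cₑ = 43.91 mg/L.
Load = 1.170 m³/s × 43.91 g/m³ × 86 400 s/d = 4439 kg/d.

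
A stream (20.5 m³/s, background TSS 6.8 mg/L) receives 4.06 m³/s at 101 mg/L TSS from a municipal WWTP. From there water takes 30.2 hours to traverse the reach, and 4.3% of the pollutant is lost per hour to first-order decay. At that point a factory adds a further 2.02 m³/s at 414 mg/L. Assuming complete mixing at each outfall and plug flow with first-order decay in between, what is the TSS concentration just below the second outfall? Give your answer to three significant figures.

Mass balance: C = (20.50·6.800 + 4.060·101.0) / 24.56 = 549.5/24.56 = 22.37 mg/L; combined flow 24.56 m³/s.
4.3%/h lost → k = −ln(1 − 0.043) = 0.04395 h⁻¹.
First-order decay: C = 22.37·exp(−k·t) = 22.37·0.2652 = 5.933 mg/L.
Second outfall: C = (24.56·5.933 + 2.020·414.0)/26.58 = 36.94 mg/L.

36.9 mg/L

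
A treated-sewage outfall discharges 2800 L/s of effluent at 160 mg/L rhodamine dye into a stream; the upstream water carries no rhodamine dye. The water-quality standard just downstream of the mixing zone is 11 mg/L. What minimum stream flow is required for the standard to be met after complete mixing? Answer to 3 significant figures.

Set C_mix = 11: (Q·0 + 2800·160.0) / (Q + 2800) = 11
→ Q = 2800·(160.0 − 11)/(11 − 0) = 37930 L/s.

37900 L/s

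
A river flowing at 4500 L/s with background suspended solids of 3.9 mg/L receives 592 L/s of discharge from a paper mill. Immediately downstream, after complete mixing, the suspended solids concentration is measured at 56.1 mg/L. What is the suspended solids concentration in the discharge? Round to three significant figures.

453 mg/L

Mass balance: 4500·3.900 + 592.0·Cₑ = 5092·56.10
→ Cₑ = (5092·56.10 − 4500·3.900) / 592.0 = 452.9 mg/L.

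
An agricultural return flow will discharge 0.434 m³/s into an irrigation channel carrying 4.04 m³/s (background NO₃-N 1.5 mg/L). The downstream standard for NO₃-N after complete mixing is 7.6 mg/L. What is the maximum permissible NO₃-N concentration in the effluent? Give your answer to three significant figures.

At the limit, (Qr·Cr + Qe·Cₑ)/(Qr + Qe) = 7.6:
Cₑ = (4.474·7.6 − 4.040·1.500) / 0.4340 = 64.38 mg/L.

64.4 mg/L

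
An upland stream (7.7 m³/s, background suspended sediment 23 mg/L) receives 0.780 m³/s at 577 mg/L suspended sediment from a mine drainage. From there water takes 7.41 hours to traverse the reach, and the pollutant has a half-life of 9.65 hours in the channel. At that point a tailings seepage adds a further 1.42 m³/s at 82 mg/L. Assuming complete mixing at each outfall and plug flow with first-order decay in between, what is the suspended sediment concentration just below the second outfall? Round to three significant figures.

49.0 mg/L

Mass balance: C = (7.700·23.00 + 0.7800·577.0) / 8.480 = 627.2/8.480 = 73.96 mg/L; combined flow 8.480 m³/s.
Half-life 9.65 h → k = ln 2 / 9.65 = 0.07183 h⁻¹ = 1.724 d⁻¹.
After decay, C = 73.96 × e^(−kt) = 73.96 × 0.5873 = 43.43 mg/L.
At the second outfall, C = (8.480·43.43 + 1.420·82.00) / (8.480 + 1.420) = 48.97 mg/L.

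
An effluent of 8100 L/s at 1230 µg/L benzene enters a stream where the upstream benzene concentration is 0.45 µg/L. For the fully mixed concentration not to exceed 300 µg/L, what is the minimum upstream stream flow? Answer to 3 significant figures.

Set C_mix = 300: (Q·0.4500 + 8100·1230) / (Q + 8100) = 300
→ Q = 8100·(1230 − 300)/(300 − 0.4500) = 25150 L/s.

25100 L/s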